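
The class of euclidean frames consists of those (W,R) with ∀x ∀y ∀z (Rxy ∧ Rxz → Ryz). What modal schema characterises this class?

The condition is the Euclidean property. The 5 schema ◇q → □◇q defines it.
Suppose ◇q→□◇q is valid. Take Rxy, Rxz and set V(q)={y}. Then ◇q at x, so □◇q at x, so ◇q at z, so some w with Rzw has q; w=y, i.e. Rzy. By symmetry of the argument, Ryz.

◇q → □◇q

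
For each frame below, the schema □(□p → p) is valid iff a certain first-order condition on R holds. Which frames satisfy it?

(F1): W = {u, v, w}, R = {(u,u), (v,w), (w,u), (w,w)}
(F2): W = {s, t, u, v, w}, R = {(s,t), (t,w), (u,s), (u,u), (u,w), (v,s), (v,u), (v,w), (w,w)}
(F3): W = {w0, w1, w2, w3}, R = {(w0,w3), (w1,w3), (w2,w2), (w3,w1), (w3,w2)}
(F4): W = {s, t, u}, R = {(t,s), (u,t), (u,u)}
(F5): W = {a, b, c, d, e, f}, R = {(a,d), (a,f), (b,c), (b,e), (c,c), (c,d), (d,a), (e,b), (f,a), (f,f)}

(F1)

This is the axiom for shift-reflexivity; its first-order frame correspondent is ∀x ∀y (Rxy → Ryy).
(F1): satisfies the condition.
(F2): fails — Rus but not Rss.
(F3): fails — Rw3w1 but not Rw1w1.
(F4): fails — Rts but not Rss.
(F5): fails — Rcd but not Rdd.
Valid on: (F1).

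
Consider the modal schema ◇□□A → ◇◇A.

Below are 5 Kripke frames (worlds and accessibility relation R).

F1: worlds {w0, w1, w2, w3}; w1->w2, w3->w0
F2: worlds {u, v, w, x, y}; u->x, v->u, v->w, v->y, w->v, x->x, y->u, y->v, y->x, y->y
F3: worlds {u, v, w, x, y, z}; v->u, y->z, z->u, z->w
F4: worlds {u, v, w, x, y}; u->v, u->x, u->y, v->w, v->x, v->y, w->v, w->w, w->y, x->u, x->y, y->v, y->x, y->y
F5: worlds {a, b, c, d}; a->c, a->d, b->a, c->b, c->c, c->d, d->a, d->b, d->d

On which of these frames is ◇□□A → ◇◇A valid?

F2, F4, F5

This is the axiom for a generalized confluence (Geach) condition; its first-order frame correspondent is ∀x ∀y (xRy → ∃w (yR²w ∧ xR²w)).
F1: fails — w1Rw2 but no w with w2R²w and w1R²w.
F2: condition met.
F3: fails — vRu but no t with uR²t and vR²t.
F4: condition met.
F5: condition met.
Valid on: F2, F4, F5.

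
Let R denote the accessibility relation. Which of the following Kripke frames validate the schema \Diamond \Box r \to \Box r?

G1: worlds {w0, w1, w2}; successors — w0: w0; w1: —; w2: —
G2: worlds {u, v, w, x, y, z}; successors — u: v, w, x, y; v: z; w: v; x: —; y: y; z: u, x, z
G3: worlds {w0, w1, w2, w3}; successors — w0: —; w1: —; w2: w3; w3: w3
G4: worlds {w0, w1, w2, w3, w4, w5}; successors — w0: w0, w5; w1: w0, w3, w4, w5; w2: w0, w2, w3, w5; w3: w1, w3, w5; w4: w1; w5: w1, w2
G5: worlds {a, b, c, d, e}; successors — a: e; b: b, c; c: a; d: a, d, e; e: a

The schema corresponds to the Euclidean property: \forall x \forall y \forall z (Rxy \wedge Rxz \to Ryz).
G1: ✓.
G2: fails — Ruv and Ruv but not Rvv.
G3: ✓.
G4: fails — Rw0w5 and Rw0w5 but not Rw5w5.
G5: fails — Rae and Rae but not Ree.
Valid on: G1, G3.

G1, G3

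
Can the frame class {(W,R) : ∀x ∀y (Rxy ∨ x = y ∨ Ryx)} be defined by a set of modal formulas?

Modal frame validity is preserved under disjoint unions.
Take 2 disjoint single-world reflexive frames: each is trivially connected, but their disjoint union has 2 worlds with no edge between distinct components, so it is not connected.
Hence connectedness of R is not modally definable.

Not definable by any modal formula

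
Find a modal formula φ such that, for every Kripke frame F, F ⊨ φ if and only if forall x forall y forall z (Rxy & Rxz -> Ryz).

◇p → □◇p

This is the Euclidean property; the standard corresponding axiom is 5: ◇p → □◇p.
Suppose ◇p→□◇p is valid. Take Rxy, Rxz and set V(p)={y}. Then ◇p at x, so □◇p at x, so ◇p at z, so some w with Rzw has p; w=y, i.e. Rzy. By symmetry of the argument, Ryz.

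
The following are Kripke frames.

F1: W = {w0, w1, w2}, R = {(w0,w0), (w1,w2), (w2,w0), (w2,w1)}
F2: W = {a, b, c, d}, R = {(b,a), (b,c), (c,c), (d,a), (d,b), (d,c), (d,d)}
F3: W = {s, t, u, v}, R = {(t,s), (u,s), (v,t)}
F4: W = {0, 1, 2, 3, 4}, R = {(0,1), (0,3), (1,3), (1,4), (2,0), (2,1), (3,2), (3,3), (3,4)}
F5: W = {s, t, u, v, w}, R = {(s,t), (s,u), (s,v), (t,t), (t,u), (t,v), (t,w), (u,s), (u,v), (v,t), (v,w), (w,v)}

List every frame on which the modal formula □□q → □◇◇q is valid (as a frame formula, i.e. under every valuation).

The schema corresponds to a generalized confluence (Geach) condition: ∀x ∀z (xRz → ∃w (xR²w ∧ zR²w)).
F1: condition met.
F2: fails — bRa but no w with bR²w and aR²w.
F3: fails — tRs but no w with tR²w and sR²w.
F4: fails — 1R4 but no w with 1R²w and 4R²w.
F5: condition met.

F1, F5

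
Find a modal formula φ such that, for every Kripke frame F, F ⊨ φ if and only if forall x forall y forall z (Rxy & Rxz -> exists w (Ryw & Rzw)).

The condition is convergence. The .2 schema ◇□ψ → □◇ψ defines it.
Suppose ◇□ψ→□◇ψ is valid. Take Rxy, Rxz and set V(ψ)={w : Ryw}. Then □ψ at y so ◇□ψ at x, so □◇ψ at x, so ◇ψ at z, giving w with Rzw and Ryw.

◇□ψ → □◇ψ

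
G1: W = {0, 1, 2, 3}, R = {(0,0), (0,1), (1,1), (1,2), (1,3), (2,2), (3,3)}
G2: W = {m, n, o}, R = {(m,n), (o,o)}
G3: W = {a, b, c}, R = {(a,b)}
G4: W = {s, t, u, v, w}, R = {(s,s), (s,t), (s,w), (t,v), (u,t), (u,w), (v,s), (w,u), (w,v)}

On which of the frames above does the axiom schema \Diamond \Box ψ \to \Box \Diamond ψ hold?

Frame correspondent (Sahlqvist): \forall x \forall y \forall z (Rxy \wedge Rxz \to \exists w (Ryw \wedge Rzw)) — i.e. convergence.
G1: fails — R12 and R13 but 2 and 3 have no common successor.
G2: fails — Rmn and Rmn but n and n have no common successor.
G3: fails — Rab and Rab but b and b have no common successor.
G4: fails — Rsw and Rss but w and s have no common successor.
Valid on no frame.

none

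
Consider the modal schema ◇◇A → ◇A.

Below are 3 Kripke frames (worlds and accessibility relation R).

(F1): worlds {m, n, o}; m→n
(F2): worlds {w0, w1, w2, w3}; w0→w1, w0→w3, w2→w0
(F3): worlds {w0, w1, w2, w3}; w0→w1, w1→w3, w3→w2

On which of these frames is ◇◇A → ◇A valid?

Frame correspondent (Sahlqvist): ∀x ∀y ∀z (Rxy ∧ Ryz → Rxz) — i.e. transitivity.
(F1): holds.
(F2): fails — Rw2w0 and Rw0w1 but not Rw2w1.
(F3): fails — Rw0w1 and Rw1w3 but not Rw0w3.

(F1)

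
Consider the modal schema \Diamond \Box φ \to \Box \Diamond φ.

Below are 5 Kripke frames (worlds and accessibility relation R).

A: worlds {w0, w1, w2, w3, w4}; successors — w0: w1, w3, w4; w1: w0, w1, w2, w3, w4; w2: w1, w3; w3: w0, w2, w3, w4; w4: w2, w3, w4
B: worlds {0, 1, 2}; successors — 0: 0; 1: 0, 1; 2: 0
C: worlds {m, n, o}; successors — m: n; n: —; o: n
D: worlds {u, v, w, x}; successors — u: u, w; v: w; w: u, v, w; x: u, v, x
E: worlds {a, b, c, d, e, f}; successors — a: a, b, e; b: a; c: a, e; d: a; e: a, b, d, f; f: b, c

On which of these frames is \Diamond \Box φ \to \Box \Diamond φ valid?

A, B

This is the axiom for convergence; its first-order frame correspondent is \forall x \forall y \forall z (Rxy \wedge Rxz \to \exists w (Ryw \wedge Rzw)).
A: ✓.
B: ✓.
C: fails — Rmn and Rmn but n and n have no common successor.
D: fails — Rxx and Rxv but x and v have no common successor.
E: fails — Reb and Ref but b and f have no common successor.
Valid on: A, B.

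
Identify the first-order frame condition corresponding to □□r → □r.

Suppose □□r→□r is valid. Take Rxy and set V(r)={w : xR²w}. Then □□r at x, so □r at x, so r at y, i.e. ∃z(Rxz∧Rzy).

Density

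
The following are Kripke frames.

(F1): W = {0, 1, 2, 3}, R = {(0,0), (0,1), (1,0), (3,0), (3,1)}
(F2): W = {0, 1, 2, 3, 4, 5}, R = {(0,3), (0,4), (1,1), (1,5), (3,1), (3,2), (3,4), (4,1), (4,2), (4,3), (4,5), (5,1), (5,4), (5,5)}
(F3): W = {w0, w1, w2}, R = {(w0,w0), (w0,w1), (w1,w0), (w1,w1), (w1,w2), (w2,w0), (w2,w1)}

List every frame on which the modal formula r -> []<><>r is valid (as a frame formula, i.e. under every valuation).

This is the axiom for a generalized confluence (Geach) condition; its first-order frame correspondent is forall x forall z (xRz -> exists w (x = w & z R^2 w)).
(F1): fails — 3R0 but no w with 3=w and 0R²w.
(F2): fails — 0R3 but no w with 0=w and 3R²w.
(F3): holds.
Valid on: (F3).

(F3)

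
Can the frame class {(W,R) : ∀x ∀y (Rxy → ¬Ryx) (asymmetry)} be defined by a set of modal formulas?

If a class were modally definable it would be closed under surjective bounded morphisms (Goldblatt–Thomason).
The 5-cycle (worlds s,t,u,v,w with s→t→u→v→w→s) is asymmetric. Mapping every world to a single reflexive point • is a surjective bounded morphism, and the reflexive point is not asymmetric (R•• but asymmetry requires ¬R••).
So no modal formula (or set of formulas) defines exactly the asymmetric frames.

Not definable by any modal formula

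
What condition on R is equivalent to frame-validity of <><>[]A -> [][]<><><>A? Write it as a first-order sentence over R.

forall x forall y forall z ((x R^2 y & x R^2 z) -> exists w (yRw & z R^3 w))

This is a Sahlqvist (Geach-type) schema ◇^2□^1A → □^2◇^3A.
First-order correspondent: forall x forall y forall z ((x R^2 y & x R^2 z) -> exists w (yRw & z R^3 w)).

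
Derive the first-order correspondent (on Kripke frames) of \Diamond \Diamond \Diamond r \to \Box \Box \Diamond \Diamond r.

This is a Sahlqvist (Geach-type) schema ◇^3□^0r → □^2◇^2r.
Minimal-valuation argument: fix x; take any y with xR^3y and any z with xR^2z. Set V(r) to the set of worlds R-reachable from y in exactly 0 steps. Then □^0r holds at y, so the antecedent holds at x; validity forces ◇^2r at z, giving a w with zR^2w and yR^0w.
First-order correspondent: \forall x \forall y \forall z ((x R^3 y \wedge x R^2 z) \to \exists w (y = w \wedge z R^2 w)).

\forall x \forall y \forall z ((x R^3 y \wedge x R^2 z) \to \exists w (y = w \wedge z R^2 w))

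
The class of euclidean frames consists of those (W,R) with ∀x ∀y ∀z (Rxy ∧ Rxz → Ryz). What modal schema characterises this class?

The condition is the Euclidean property. The 5 schema ◇ψ → □◇ψ defines it.
Suppose ◇ψ→□◇ψ is valid. Take Rxy, Rxz and set V(ψ)={y}. Then ◇ψ at x, so □◇ψ at x, so ◇ψ at z, so some w with Rzw has ψ; w=y, i.e. Rzy. By symmetry of the argument, Ryz.

◇ψ → □◇ψ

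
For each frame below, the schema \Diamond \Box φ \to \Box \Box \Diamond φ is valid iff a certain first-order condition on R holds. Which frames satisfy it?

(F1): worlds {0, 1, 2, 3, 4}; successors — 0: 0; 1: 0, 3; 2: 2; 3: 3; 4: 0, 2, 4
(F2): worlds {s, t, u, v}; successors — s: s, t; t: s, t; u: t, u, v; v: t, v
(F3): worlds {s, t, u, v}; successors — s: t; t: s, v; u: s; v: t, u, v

The schema corresponds to a generalized confluence (Geach) condition: \forall x \forall y \forall z ((xRy \wedge x R^2 z) \to \exists w (yRw \wedge zRw)).
(F1): fails — 1R0, 1R²3 but no w with 0Rw and 3Rw.
(F2): condition met.
(F3): fails — sRt, sR²s but no w with tRw and sRw.
Valid on: (F2).

(F2)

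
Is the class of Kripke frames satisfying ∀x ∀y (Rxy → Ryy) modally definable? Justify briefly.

Yes, by □(□p → p)

The condition is shift-reflexivity. A defining modal formula is □(□p → p).
Suppose □(□p→p) is valid. Take Rxy and set V(p)={w : Ryw}. Then at y, □p holds; since □(□p→p) at x, □p→p at y, so p at y, i.e. Ryy.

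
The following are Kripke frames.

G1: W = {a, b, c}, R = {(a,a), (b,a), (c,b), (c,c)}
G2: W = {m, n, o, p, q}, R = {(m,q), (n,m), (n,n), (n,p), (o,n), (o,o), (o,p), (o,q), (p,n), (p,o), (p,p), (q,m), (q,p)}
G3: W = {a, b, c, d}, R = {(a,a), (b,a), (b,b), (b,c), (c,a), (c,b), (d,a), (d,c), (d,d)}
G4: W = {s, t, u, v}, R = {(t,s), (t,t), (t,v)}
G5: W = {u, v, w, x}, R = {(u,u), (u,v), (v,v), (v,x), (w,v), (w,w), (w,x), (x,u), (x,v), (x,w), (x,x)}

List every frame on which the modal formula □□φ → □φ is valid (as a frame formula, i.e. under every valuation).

G1, G3, G4, G5

Frame correspondent (Sahlqvist): ∀x ∀y (Rxy → ∃z (Rxz ∧ Rzy)) — i.e. density.
G1: holds.
G2: fails — Rqm but no z with Rqz and Rzm.
G3: holds.
G4: holds.
G5: holds.
Valid on: G1, G3, G4, G5.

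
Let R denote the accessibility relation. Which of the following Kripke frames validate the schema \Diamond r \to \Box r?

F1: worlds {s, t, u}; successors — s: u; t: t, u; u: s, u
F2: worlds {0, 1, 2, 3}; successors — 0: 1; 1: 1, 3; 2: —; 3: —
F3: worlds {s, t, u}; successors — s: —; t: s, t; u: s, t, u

none

The schema corresponds to partial functionality: \forall x \forall y \forall z (Rxy \wedge Rxz \to y = z).
F1: fails — t sees both t and u.
F2: fails — 1 sees both 1 and 3.
F3: fails — t sees both s and t.
Valid on no frame.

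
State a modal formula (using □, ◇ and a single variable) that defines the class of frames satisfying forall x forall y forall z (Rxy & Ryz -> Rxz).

□q → □□q

A defining formula is □q → □□q (the 4 axiom).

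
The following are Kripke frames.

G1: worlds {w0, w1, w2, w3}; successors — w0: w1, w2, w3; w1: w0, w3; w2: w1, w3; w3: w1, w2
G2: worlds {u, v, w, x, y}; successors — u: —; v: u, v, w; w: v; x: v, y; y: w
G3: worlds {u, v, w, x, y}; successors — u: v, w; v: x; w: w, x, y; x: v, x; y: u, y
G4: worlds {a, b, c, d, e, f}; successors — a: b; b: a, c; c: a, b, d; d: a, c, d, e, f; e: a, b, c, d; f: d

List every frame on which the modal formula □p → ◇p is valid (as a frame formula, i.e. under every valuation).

G1, G3, G4

The schema corresponds to seriality: ∀x ∃y Rxy.
G1: ✓.
G2: fails — world u has no successor.
G3: ✓.
G4: ✓.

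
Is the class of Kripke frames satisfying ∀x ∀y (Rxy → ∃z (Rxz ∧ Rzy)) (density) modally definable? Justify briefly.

The condition is density. A defining modal formula is □□q → □q.
Suppose □□q→□q is valid. Take Rxy and set V(q)={w : xR²w}. Then □□q at x, so □q at x, so q at y, i.e. ∃z(Rxz∧Rzy).

Yes, by □□q → □q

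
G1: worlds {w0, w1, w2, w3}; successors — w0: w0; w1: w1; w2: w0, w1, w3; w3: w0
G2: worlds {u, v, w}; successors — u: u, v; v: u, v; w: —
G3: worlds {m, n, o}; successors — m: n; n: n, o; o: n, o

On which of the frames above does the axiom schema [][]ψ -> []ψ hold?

The schema corresponds to density: forall x forall y (Rxy -> exists z (Rxz & Rzy)).
G1: fails — Rw2w3 but no z with Rw2z and Rzw3.
G2: ✓.
G3: ✓.
Valid on: G2, G3.

G2, G3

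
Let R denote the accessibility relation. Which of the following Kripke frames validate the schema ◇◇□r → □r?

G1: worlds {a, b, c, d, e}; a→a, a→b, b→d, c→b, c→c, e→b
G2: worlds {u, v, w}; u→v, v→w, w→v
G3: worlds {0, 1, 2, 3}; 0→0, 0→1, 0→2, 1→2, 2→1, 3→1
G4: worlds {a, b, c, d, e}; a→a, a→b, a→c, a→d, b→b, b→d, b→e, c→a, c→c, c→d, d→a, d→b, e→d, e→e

This is the axiom for a generalized confluence (Geach) condition; its first-order frame correspondent is ∀x ∀y ∀z ((xR²y ∧ xRz) → ∃w (yRw ∧ z = w)).
G1: fails — aR²b, aRa but no w with bRw and a=w.
G2: ✓.
G3: fails — 0R²1, 0R0 but no w with 1Rw and 0=w.
G4: fails — aR²b, aRa but no w with bRw and a=w.

G2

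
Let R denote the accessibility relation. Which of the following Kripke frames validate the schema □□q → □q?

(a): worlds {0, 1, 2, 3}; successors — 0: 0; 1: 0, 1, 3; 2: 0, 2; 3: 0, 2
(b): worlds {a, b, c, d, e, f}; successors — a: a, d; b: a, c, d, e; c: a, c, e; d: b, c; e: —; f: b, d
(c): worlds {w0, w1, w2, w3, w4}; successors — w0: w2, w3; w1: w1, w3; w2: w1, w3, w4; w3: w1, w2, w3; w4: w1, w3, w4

This is the axiom for density; its first-order frame correspondent is ∀x ∀y (Rxy → ∃z (Rxz ∧ Rzy)).
(a): holds.
(b): fails — Rdb but no z with Rdz and Rzb.
(c): holds.
Valid on: (a), (c).

(a), (c)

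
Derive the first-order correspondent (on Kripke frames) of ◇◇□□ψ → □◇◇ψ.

∀x ∀y ∀z ((xR²y ∧ xRz) → ∃w (yR²w ∧ zR²w))

This is a Sahlqvist (Geach-type) schema ◇^2□^2ψ → □^1◇^2ψ.
Minimal-valuation argument: fix x; take any y with xR^2y and any z with xR^1z. Set V(ψ) to the set of worlds R-reachable from y in exactly 2 steps. Then □^2ψ holds at y, so the antecedent holds at x; validity forces ◇^2ψ at z, giving a w with zR^2w and yR^2w.
First-order correspondent: ∀x ∀y ∀z ((xR²y ∧ xRz) → ∃w (yR²w ∧ zR²w)).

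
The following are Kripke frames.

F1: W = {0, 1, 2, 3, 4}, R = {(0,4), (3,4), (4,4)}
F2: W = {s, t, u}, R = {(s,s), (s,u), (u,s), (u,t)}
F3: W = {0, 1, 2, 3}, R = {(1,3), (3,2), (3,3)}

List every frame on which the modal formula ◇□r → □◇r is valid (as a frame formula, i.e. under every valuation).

Frame correspondent (Sahlqvist): ∀x ∀y ∀z (Rxy ∧ Rxz → ∃w (Ryw ∧ Rzw)) — i.e. convergence.
F1: holds.
F2: fails — Rus and Rut but s and t have no common successor.
F3: fails — R33 and R32 but 3 and 2 have no common successor.

F1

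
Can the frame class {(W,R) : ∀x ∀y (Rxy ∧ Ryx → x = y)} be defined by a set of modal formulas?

No

Modal frame validity is preserved under surjective bounded morphisms.
The 8-cycle (worlds 0,1,2,3,4,5,6,7 with 0→1→2→3→4→5→6→7→0) is antisymmetric. Sending even-indexed worlds to • and odd-indexed worlds to ∘ is a surjective bounded morphism onto the two-world frame with •↔∘, which is not antisymmetric.
Hence antisymmetry is not modally definable.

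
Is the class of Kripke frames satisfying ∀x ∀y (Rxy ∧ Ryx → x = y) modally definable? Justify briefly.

Any modally definable frame class is closed under surjective bounded morphisms.
The 6-cycle (worlds a,b,c,d,e,f with a→b→c→d→e→f→a) is antisymmetric. Sending even-indexed worlds to a and odd-indexed worlds to b is a surjective bounded morphism onto the two-world frame with a↔b, which is not antisymmetric.
Hence antisymmetry is not modally definable.

No — not modally definable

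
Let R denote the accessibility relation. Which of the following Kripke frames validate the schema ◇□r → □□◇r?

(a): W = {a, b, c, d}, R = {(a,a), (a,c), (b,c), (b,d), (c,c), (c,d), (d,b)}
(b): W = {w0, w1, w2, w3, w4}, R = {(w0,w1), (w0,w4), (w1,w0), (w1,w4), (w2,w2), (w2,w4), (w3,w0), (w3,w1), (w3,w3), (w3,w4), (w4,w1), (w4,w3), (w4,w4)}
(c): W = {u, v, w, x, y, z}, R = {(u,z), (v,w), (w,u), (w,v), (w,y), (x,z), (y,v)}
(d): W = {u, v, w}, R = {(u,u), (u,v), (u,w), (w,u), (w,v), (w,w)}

(b)

This is the axiom for a generalized confluence (Geach) condition; its first-order frame correspondent is ∀x ∀y ∀z ((xRy ∧ xR²z) → ∃w (yRw ∧ zRw)).
(a): fails — aRa, aR²d but no w with aRw and dRw.
(b): condition met.
(c): fails — vRw, vR²u but no t with wRt and uRt.
(d): fails — uRu, uR²v but no t with uRt and vRt.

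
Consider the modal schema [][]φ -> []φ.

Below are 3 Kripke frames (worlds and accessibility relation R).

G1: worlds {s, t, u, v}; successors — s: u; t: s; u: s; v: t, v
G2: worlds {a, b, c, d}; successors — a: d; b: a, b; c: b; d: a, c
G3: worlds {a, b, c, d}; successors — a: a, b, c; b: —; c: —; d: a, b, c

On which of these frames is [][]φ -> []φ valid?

This is the axiom for density; its first-order frame correspondent is forall x forall y (Rxy -> exists z (Rxz & Rzy)).
G1: fails — Rus but no z with Ruz and Rzs.
G2: fails — Rdc but no z with Rdz and Rzc.
G3: satisfies the condition.
Valid on: G3.

G3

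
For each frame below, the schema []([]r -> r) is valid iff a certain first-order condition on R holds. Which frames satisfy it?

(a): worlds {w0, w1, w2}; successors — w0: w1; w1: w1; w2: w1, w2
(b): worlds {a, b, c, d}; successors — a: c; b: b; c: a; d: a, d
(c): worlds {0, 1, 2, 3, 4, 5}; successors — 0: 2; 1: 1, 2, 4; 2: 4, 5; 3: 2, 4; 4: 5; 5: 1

This is the axiom for shift-reflexivity; its first-order frame correspondent is forall x forall y (Rxy -> Ryy).
(a): satisfies the condition.
(b): fails — Rac but not Rcc.
(c): fails — R34 but not R44.
Valid on: (a).

(a)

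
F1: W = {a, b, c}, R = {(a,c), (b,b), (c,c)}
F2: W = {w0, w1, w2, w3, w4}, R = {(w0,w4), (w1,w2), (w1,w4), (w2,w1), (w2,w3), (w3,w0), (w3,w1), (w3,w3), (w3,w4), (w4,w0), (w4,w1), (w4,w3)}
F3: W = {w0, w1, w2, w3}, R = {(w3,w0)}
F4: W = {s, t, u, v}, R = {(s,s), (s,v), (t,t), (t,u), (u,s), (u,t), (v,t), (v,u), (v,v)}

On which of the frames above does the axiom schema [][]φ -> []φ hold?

The schema corresponds to density: forall x forall y (Rxy -> exists z (Rxz & Rzy)).
F1: ✓.
F2: fails — Rw1w2 but no z with Rw1z and Rzw2.
F3: fails — Rw3w0 but no z with Rw3z and Rzw0.
F4: ✓.
Valid on: F1, F4.

F1, F4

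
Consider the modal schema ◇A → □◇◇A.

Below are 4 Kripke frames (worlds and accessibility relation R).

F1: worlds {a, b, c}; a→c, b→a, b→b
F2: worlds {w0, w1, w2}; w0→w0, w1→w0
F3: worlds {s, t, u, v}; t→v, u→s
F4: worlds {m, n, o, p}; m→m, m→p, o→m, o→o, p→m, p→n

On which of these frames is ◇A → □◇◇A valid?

F2

The schema corresponds to a generalized confluence (Geach) condition: ∀x ∀y ∀z ((xRy ∧ xRz) → ∃w (y = w ∧ zR²w)).
F1: fails — aRc, aRc but no w with c=w and cR²w.
F2: satisfies the condition.
F3: fails — tRv, tRv but no w with v=w and vR²w.
F4: fails — oRo, oRm but no w with o=w and mR²w.
Valid on: F2.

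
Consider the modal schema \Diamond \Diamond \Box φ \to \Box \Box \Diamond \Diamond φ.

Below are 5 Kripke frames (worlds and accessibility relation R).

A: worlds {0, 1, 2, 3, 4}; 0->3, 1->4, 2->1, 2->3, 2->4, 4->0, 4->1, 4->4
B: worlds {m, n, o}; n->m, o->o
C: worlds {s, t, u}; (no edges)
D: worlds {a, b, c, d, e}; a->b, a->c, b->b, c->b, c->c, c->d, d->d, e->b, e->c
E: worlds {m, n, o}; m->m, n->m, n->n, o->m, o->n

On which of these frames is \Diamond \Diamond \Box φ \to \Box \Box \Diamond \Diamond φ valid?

B, C, E

Frame correspondent (Sahlqvist): \forall x \forall y \forall z ((x R^2 y \wedge x R^2 z) \to \exists w (yRw \wedge z R^2 w)) — i.e. a generalized confluence (Geach) condition.
A: fails — 1R²0, 1R²0 but no w with 0Rw and 0R²w.
B: holds.
C: holds.
D: fails — aR²b, aR²d but no w with bRw and dR²w.
E: holds.
Valid on: B, C, E.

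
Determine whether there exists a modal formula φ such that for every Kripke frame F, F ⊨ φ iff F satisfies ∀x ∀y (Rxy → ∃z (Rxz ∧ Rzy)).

The condition is density. A defining modal formula is □□q → □q.

Yes — defined by □□q → □q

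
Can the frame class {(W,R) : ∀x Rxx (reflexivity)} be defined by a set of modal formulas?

Yes — defined by □q → q

Yes: it is reflexivity, defined by the T schema □q → q.
Suppose □q→q is valid. At any x set V(q)={w : Rxw}. Then □q holds at x, so q holds at x, i.e. Rxx.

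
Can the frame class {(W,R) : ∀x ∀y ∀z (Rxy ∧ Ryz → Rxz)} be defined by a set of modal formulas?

Yes, by □q → □□q

This is a Sahlqvist condition; the 4 axiom □q → □□q defines it.
Suppose □q→□□q is valid. Take Rxy, Ryz and set V(q)={w : Rxw}. Then □q at x, so □□q at x, so □q at y, so q at z, i.e. Rxz.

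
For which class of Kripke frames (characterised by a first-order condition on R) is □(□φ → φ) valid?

Suppose □(□φ→φ) is valid. Take Rxy and set V(φ)={w : Ryw}. Then at y, □φ holds; since □(□φ→φ) at x, □φ→φ at y, so φ at y, i.e. Ryy.

Shift-reflexivity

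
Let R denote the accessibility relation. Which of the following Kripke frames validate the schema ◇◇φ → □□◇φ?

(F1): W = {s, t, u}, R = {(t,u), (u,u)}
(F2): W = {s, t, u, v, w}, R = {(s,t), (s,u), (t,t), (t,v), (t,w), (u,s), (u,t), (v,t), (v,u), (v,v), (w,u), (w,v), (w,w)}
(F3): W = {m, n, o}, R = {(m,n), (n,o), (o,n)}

(F1)

The schema corresponds to a generalized confluence (Geach) condition: ∀x ∀y ∀z ((xR²y ∧ xR²z) → ∃w (y = w ∧ zRw)).
(F1): holds.
(F2): fails — sR²s, sR²s but no w* with s=w* and sRw*.
(F3): fails — mR²o, mR²o but no w with o=w and oRw.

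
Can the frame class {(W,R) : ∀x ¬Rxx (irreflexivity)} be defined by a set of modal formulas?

Not definable by any modal formula

Modal frame validity is preserved under surjective bounded morphisms.
The 5-cycle (worlds a,b,c,d,e with a→b→c→d→e→a) is irreflexive, and the map sending every world to a single reflexive point • is a surjective bounded morphism (forth: every edge maps to (•,•); back: every world has a successor). So any modal formula valid on the 5-cycle is also valid on the reflexive point, which is not irreflexive.
So the class is not modally definable.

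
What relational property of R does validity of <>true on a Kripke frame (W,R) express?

◇⊤ holds at w iff w has a successor, so frame-validity of ◇⊤ is exactly seriality. Equivalently via □p → ◇p:
Suppose □p→◇p is valid. At any x set V(p)=W. Then □p at x, so ◇p at x, so x has a successor.
Conversely, any frame satisfying forall x exists y Rxy validates the schema.
Frame condition: forall x exists y Rxy.

seriality: forall x exists y Rxy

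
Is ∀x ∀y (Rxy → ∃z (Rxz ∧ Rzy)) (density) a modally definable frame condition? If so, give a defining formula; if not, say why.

The condition is density. A defining modal formula is □□q → □q.

Definable; □□q → □q defines it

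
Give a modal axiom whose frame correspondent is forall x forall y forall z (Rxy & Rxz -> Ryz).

◇q → □◇q

A defining formula is ◇q → □◇q (the 5 axiom).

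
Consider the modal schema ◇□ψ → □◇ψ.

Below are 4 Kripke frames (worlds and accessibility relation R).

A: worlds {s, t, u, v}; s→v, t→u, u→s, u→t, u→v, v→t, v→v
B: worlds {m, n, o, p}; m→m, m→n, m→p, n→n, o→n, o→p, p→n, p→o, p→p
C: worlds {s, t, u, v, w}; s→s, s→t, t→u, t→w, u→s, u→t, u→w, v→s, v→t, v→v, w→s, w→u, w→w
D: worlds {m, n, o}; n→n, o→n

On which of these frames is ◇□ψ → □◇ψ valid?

Frame correspondent (Sahlqvist): ∀x ∀y ∀z (Rxy ∧ Rxz → ∃w (Ryw ∧ Rzw)) — i.e. convergence.
A: fails — Ruv and Rut but v and t have no common successor.
B: ✓.
C: fails — Rss and Rst but s and t have no common successor.
D: ✓.

B, D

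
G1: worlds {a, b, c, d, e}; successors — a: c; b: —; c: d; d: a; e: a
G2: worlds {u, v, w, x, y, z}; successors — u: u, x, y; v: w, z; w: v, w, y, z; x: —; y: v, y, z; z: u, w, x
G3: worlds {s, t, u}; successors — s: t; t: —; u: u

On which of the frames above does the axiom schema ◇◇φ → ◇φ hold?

G3

The schema corresponds to transitivity: ∀x ∀y ∀z (Rxy ∧ Ryz → Rxz).
G1: fails — Rac and Rcd but not Rad.
G2: fails — Rvz and Rzx but not Rvx.
G3: holds.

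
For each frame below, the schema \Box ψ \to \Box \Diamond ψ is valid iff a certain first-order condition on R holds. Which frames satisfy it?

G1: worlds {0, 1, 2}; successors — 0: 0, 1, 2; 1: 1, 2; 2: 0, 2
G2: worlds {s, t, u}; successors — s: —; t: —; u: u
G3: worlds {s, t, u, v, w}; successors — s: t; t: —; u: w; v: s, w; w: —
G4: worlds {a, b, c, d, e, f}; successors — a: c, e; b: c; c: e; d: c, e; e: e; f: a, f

G1, G2

The schema corresponds to a generalized confluence (Geach) condition: \forall x \forall z (xRz \to \exists w (xRw \wedge zRw)).
G1: satisfies the condition.
G2: satisfies the condition.
G3: fails — sRt but no w* with sRw* and tRw*.
G4: fails — bRc but no w with bRw and cRw.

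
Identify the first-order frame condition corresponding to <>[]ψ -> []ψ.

The Euclidean property

This is a form of the 5 axiom.
Its frame correspondent is the Euclidean property — forall x forall y forall z (Rxy & Rxz -> Ryz).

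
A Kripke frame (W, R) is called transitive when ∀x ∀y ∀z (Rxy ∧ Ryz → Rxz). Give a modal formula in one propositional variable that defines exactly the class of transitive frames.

□s → □□s

A defining formula is □s → □□s (the 4 axiom).
Suppose □s→□□s is valid. Take Rxy, Ryz and set V(s)={w : Rxw}. Then □s at x, so □□s at x, so □s at y, so s at z, i.e. Rxz.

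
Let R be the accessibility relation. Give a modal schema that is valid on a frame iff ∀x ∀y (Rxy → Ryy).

□(□q → q)

A defining formula is □(□q → q) (the T□ axiom).
Suppose □(□q→q) is valid. Take Rxy and set V(q)={w : Ryw}. Then at y, □q holds; since □(□q→q) at x, □q→q at y, so q at y, i.e. Ryy.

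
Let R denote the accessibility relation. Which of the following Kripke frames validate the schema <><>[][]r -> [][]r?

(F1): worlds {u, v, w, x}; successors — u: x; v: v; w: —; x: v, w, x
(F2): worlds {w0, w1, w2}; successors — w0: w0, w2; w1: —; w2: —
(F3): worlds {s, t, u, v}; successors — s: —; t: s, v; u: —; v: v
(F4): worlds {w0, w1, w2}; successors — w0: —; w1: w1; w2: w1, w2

Frame correspondent (Sahlqvist): forall x forall y forall z ((x R^2 y & x R^2 z) -> exists w (y R^2 w & z = w)) — i.e. a generalized confluence (Geach) condition.
(F1): fails — uR²v, uR²w but no t with vR²t and w=t.
(F2): fails — w0R²w2, w0R²w0 but no w with w2R²w and w0=w.
(F3): holds.
(F4): fails — w2R²w1, w2R²w2 but no w with w1R²w and w2=w.
Valid on: (F3).

(F3)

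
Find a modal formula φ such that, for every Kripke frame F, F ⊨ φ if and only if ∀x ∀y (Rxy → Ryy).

This is shift-reflexivity; the standard corresponding axiom is T□: □(□s → s).
Suppose □(□s→s) is valid. Take Rxy and set V(s)={w : Ryw}. Then at y, □s holds; since □(□s→s) at x, □s→s at y, so s at y, i.e. Ryy.

□(□s → s)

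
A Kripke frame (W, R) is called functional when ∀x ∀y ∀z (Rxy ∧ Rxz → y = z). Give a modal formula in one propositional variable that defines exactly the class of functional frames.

This is partial functionality; the standard corresponding axiom is CD: ◇s → □s.
Suppose ◇s→□s is valid. Take Rxy, Rxz and set V(s)={y}. Then ◇s at x, so □s at x, so s at z, i.e. z=y.

◇s → □s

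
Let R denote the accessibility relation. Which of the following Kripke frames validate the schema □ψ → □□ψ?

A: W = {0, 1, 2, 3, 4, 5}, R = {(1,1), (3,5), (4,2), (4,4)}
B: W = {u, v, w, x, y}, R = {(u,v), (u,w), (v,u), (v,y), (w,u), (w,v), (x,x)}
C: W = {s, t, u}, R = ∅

A, C

This is the axiom for transitivity; its first-order frame correspondent is ∀x ∀y ∀z (Rxy ∧ Ryz → Rxz).
A: satisfies the condition.
B: fails — Ruv and Rvu but not Ruu.
C: satisfies the condition.
Valid on: A, C.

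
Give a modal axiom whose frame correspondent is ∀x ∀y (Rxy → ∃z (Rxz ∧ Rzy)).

□□q → □q

A defining formula is □□q → □q (the C4 axiom).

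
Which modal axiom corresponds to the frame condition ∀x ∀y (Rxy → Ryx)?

q → □◇q

This is symmetry; the standard corresponding axiom is B: q → □◇q.
Suppose q→□◇q is valid. Take Rxy and set V(q)={x}. Then q at x, so □◇q at x, so ◇q at y, so some z with Ryz has q; z=x, i.e. Ryx.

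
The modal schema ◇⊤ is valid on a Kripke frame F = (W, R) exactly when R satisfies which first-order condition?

This is a form of the D axiom.
It corresponds to seriality: ∀x ∃y Rxy.

seriality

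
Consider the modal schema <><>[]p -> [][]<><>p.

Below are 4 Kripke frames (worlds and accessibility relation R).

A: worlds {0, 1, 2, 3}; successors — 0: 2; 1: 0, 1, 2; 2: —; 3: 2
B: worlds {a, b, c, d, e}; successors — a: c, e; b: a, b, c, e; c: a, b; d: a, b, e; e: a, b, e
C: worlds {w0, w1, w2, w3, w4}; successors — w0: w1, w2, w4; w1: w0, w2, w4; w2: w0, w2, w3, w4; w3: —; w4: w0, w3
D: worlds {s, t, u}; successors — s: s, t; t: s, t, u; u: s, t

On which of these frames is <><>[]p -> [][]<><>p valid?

The schema corresponds to a generalized confluence (Geach) condition: forall x forall y forall z ((x R^2 y & x R^2 z) -> exists w (yRw & z R^2 w)).
A: fails — 1R²0, 1R²0 but no w with 0Rw and 0R²w.
B: holds.
C: fails — w0R²w0, w0R²w3 but no w with w0Rw and w3R²w.
D: holds.
Valid on: B, D.

B, D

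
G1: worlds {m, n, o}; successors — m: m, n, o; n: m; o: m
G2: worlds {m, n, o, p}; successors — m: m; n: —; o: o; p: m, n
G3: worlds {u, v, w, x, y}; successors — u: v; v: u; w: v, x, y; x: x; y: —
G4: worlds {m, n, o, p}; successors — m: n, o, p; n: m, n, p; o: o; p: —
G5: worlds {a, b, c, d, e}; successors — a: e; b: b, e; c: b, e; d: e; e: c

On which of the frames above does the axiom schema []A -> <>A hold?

G1, G5

The schema corresponds to seriality: forall x exists y Rxy.
G1: satisfies the condition.
G2: fails — world n has no successor.
G3: fails — world y has no successor.
G4: fails — world p has no successor.
G5: satisfies the condition.
Valid on: G1, G5.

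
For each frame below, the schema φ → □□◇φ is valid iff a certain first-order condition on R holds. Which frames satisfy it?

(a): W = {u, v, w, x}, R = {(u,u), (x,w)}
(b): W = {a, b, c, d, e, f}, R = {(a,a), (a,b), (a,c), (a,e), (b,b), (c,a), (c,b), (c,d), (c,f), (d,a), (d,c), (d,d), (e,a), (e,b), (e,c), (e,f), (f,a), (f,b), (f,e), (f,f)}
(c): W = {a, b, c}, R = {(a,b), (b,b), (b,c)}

The schema corresponds to a generalized confluence (Geach) condition: ∀x ∀z (xR²z → ∃w (x = w ∧ zRw)).
(a): condition met.
(b): fails — aR²b but no w with a=w and bRw.
(c): fails — aR²b but no w with a=w and bRw.
Valid on: (a).

(a)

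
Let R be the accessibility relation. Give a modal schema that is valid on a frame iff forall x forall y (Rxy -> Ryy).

□(□p → p)

A defining formula is □(□p → p) (the T□ axiom).
Suppose □(□p→p) is valid. Take Rxy and set V(p)={w : Ryw}. Then at y, □p holds; since □(□p→p) at x, □p→p at y, so p at y, i.e. Ryy.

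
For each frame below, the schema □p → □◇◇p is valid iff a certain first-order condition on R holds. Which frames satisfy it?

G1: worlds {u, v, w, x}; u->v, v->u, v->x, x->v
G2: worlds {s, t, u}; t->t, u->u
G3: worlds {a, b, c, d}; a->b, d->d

The schema corresponds to a generalized confluence (Geach) condition: ∀x ∀z (xRz → ∃w (xRw ∧ zR²w)).
G1: holds.
G2: holds.
G3: fails — aRb but no w with aRw and bR²w.

G1, G2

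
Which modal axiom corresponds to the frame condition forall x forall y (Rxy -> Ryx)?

This is symmetry; the standard corresponding axiom is B: ψ → □◇ψ.
Suppose ψ→□◇ψ is valid. Take Rxy and set V(ψ)={x}. Then ψ at x, so □◇ψ at x, so ◇ψ at y, so some z with Ryz has ψ; z=x, i.e. Ryx.

ψ → □◇ψ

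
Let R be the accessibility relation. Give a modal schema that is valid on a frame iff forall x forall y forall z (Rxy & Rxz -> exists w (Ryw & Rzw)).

◇□p → □◇p

This is convergence; the standard corresponding axiom is .2: ◇□p → □◇p.
Suppose ◇□p→□◇p is valid. Take Rxy, Rxz and set V(p)={w : Ryw}. Then □p at y so ◇□p at x, so □◇p at x, so ◇p at z, giving w with Rzw and Ryw.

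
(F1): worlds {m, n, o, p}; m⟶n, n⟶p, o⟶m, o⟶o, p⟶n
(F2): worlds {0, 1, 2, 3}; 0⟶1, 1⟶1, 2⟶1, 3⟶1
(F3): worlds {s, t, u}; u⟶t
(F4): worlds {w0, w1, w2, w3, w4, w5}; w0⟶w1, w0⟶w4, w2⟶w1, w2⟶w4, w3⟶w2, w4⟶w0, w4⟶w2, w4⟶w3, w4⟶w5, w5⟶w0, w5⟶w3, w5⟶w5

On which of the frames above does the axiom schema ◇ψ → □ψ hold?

Frame correspondent (Sahlqvist): ∀x ∀y ∀z (Rxy ∧ Rxz → y = z) — i.e. partial functionality.
(F1): fails — o sees both m and o.
(F2): holds.
(F3): holds.
(F4): fails — w0 sees both w1 and w4.
Valid on: (F2), (F3).

(F2), (F3)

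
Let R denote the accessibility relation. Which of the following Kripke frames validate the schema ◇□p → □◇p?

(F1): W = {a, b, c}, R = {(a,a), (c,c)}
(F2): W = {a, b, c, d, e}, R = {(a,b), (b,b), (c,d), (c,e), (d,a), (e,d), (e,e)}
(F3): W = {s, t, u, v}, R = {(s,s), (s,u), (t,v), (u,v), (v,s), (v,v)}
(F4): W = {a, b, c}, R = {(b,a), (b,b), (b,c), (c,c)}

(F1)

Frame correspondent (Sahlqvist): ∀x ∀y ∀z (Rxy ∧ Rxz → ∃w (Ryw ∧ Rzw)) — i.e. convergence.
(F1): ✓.
(F2): fails — Rcd and Rce but d and e have no common successor.
(F3): fails — Rsu and Rss but u and s have no common successor.
(F4): fails — Rba and Rba but a and a have no common successor.
Valid on: (F1).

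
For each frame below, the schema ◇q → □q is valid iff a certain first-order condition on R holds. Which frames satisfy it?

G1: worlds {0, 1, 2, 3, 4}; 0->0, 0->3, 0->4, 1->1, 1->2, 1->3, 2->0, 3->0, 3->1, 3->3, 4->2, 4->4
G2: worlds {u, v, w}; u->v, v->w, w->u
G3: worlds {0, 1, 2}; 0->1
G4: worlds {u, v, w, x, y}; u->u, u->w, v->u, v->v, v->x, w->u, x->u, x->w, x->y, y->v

G2, G3

The schema corresponds to partial functionality: ∀x ∀y ∀z (Rxy ∧ Rxz → y = z).
G1: fails — 0 sees both 0 and 3.
G2: holds.
G3: holds.
G4: fails — u sees both u and w.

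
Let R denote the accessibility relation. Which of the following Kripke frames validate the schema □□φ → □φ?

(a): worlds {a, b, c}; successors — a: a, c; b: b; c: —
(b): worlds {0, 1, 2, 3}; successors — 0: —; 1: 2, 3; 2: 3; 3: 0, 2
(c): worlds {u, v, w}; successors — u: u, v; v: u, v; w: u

(a), (c)

This is the axiom for density; its first-order frame correspondent is ∀x ∀y (Rxy → ∃z (Rxz ∧ Rzy)).
(a): ✓.
(b): fails — R32 but no z with R3z and Rz2.
(c): ✓.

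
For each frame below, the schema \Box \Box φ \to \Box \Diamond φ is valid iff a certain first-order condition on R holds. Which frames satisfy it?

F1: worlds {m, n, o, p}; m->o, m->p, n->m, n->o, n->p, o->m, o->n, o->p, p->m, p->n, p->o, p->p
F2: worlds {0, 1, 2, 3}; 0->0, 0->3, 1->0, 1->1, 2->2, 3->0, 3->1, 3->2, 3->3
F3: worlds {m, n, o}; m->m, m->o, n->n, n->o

Frame correspondent (Sahlqvist): \forall x \forall z (xRz \to \exists w (x R^2 w \wedge zRw)) — i.e. a generalized confluence (Geach) condition.
F1: holds.
F2: holds.
F3: fails — mRo but no w with mR²w and oRw.

F1, F2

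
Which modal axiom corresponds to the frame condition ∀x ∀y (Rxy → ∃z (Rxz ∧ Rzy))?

□□s → □s

A defining formula is □□s → □s (the C4 axiom).
Suppose □□s→□s is valid. Take Rxy and set V(s)={w : xR²w}. Then □□s at x, so □s at x, so s at y, i.e. ∃z(Rxz∧Rzy).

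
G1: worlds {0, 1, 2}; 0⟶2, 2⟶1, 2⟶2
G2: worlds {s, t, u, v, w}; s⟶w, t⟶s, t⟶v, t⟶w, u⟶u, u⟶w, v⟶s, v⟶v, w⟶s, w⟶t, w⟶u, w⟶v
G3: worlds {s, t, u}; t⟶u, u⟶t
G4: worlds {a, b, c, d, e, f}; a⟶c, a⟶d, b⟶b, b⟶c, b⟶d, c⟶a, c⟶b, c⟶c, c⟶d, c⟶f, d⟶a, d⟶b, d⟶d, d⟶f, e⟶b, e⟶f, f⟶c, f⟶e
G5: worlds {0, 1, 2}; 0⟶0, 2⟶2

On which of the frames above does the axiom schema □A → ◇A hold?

Frame correspondent (Sahlqvist): ∀x ∃y Rxy — i.e. seriality.
G1: fails — world 1 has no successor.
G2: holds.
G3: fails — world s has no successor.
G4: holds.
G5: fails — world 1 has no successor.
Valid on: G2, G4.

G2, G4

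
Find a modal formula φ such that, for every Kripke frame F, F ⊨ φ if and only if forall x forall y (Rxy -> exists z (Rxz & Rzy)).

□□p → □p

This is density; the standard corresponding axiom is C4: □□p → □p.
Suppose □□p→□p is valid. Take Rxy and set V(p)={w : xR²w}. Then □□p at x, so □p at x, so p at y, i.e. ∃z(Rxz∧Rzy).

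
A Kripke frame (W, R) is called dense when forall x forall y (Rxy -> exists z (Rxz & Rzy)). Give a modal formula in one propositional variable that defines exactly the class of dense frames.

A defining formula is □□r → □r (the C4 axiom).
Suppose □□r→□r is valid. Take Rxy and set V(r)={w : xR²w}. Then □□r at x, so □r at x, so r at y, i.e. ∃z(Rxz∧Rzy).

□□r → □r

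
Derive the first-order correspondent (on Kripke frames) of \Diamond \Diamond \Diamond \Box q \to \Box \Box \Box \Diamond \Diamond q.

\forall x \forall y \forall z ((x R^3 y \wedge x R^3 z) \to \exists w (yRw \wedge z R^2 w))

This is a Sahlqvist (Geach-type) schema ◇^3□^1q → □^3◇^2q.
Minimal-valuation argument: fix x; take any y with xR^3y and any z with xR^3z. Set V(q) to the set of worlds R-reachable from y in exactly 1 step. Then □^1q holds at y, so the antecedent holds at x; validity forces ◇^2q at z, giving a w with zR^2w and yR^1w.
First-order correspondent: \forall x \forall y \forall z ((x R^3 y \wedge x R^3 z) \to \exists w (yRw \wedge z R^2 w)).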